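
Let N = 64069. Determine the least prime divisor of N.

79

64069 is odd.
Digit sum 25, not divisible by 3.
Ends in 9: not divisible by 5.
7: 64069 = 7·9152 + 5
11: 64069 = 11·5824 + 5
13: 64069 = 13·4928 + 5
17: 64069 = 17·3768 + 13
19: 64069 = 19·3372 + 1
23: 64069 = 23·2785 + 14
29: 64069 = 29·2209 + 8
31: 64069 = 31·2066 + 23
37: 64069 = 37·1731 + 22
41: 64069 = 41·1562 + 27
43: 64069 = 43·1489 + 42
47: 64069 = 47·1363 + 8
53: 64069 = 53·1208 + 45
59: 64069 = 59·1085 + 54
61: 64069 = 61·1050 + 19
67: 64069 = 67·956 + 17
71: 64069 = 71·902 + 27
73: 64069 = 73·877 + 48
79: 64069 = 79·811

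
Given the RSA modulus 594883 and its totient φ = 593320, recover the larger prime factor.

φ(n) = (p−1)(q−1) = n − (p+q) + 1, so p + q = 594883 − 593320 + 1 = 1564.
p and q are the roots of t² − 1564t + 594883 = 0.
Discriminant: 1564² − 4·594883 = 2446096 − 2379532 = 66564; √66564 = 258.
q = (1564 − 258)/2 = 653, p = (1564 + 258)/2 = 911.
Check: 653 · 911 = 594883.

911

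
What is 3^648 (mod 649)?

3^1 ≡ 3 (mod 649)
3^2 ≡ 3^2 = 9 ≡ 9 (mod 649)
3^4 ≡ 9^2 = 81 ≡ 81 (mod 649)
3^8 ≡ 81^2 = 6561 ≡ 71 (mod 649)
3^16 ≡ 71^2 = 5041 ≡ 498 (mod 649)
3^32 ≡ 498^2 = 248004 ≡ 86 (mod 649)
3^64 ≡ 86^2 = 7396 ≡ 257 (mod 649)
3^128 ≡ 257^2 = 66049 ≡ 500 (mod 649)
3^256 ≡ 500^2 = 250000 ≡ 135 (mod 649)
3^512 ≡ 135^2 = 18225 ≡ 53 (mod 649)
648 = 512 + 128 + 8 in binary powers of 2.
So 3^648 ≡ 53 · 500 · 71 ≡ 49 (mod 649).
Since 49 ≠ 1, base 3 is a Fermat witness: 649 is composite.

49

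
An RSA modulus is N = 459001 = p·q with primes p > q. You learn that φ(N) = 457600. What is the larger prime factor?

881

φ(n) = (p−1)(q−1) = n − (p+q) + 1, so p + q = 459001 − 457600 + 1 = 1402.
p and q are the roots of t² − 1402t + 459001 = 0.
Discriminant: 1402² − 4·459001 = 1965604 − 1836004 = 129600; √129600 = 360.
q = (1402 − 360)/2 = 521, p = (1402 + 360)/2 = 881.
Check: 521 · 881 = 459001.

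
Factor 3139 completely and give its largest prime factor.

73

3139 = 43 · 73
73 is prime.
So 3139 = 43 · 73; the largest prime factor is 73.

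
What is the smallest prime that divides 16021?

37

16021 is odd.
Digit sum 10, not divisible by 3.
Ends in 1: not divisible by 5.
7: 16021 = 7·2288 + 5
11: 16021 = 11·1456 + 5
13: 16021 = 13·1232 + 5
17: 16021 = 17·942 + 7
19: 16021 = 19·843 + 4
23: 16021 = 23·696 + 13
29: 16021 = 29·552 + 13
31: 16021 = 31·516 + 25
37: 16021 = 37·433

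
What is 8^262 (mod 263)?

1

8^1 ≡ 8 (mod 263)
8^2 ≡ 8^2 = 64 ≡ 64 (mod 263)
8^4 ≡ 64^2 = 4096 ≡ 151 (mod 263)
8^8 ≡ 151^2 = 22801 ≡ 183 (mod 263)
8^16 ≡ 183^2 = 33489 ≡ 88 (mod 263)
8^32 ≡ 88^2 = 7744 ≡ 117 (mod 263)
8^64 ≡ 117^2 = 13689 ≡ 13 (mod 263)
8^128 ≡ 13^2 = 169 ≡ 169 (mod 263)
8^256 ≡ 169^2 = 28561 ≡ 157 (mod 263)
262 = 256 + 4 + 2 in binary powers of 2.
So 8^262 ≡ 157 · 151 · 64 ≡ 1 (mod 263).
Since the result is 1, base 8 gives no evidence that 263 is composite.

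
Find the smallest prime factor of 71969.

79

71969 is odd.
Digit sum 32, not divisible by 3.
Ends in 9: not divisible by 5.
7: 71969 = 7·10281 + 2
11: 71969 = 11·6542 + 7
13: 71969 = 13·5536 + 1
17: 71969 = 17·4233 + 8
19: 71969 = 19·3787 + 16
23: 71969 = 23·3129 + 2
29: 71969 = 29·2481 + 20
31: 71969 = 31·2321 + 18
37: 71969 = 37·1945 + 4
41: 71969 = 41·1755 + 14
43: 71969 = 43·1673 + 30
47: 71969 = 47·1531 + 12
53: 71969 = 53·1357 + 48
59: 71969 = 59·1219 + 48
61: 71969 = 61·1179 + 50
67: 71969 = 67·1074 + 11
71: 71969 = 71·1013 + 46
73: 71969 = 73·985 + 64
79: 71969 = 79·911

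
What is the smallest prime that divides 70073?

79

70073 is odd.
Digit sum 17, not divisible by 3.
Ends in 3: not divisible by 5.
7: 70073 = 7·10010 + 3
11: 70073 = 11·6370 + 3
13: 70073 = 13·5390 + 3
17: 70073 = 17·4121 + 16
19: 70073 = 19·3688 + 1
23: 70073 = 23·3046 + 15
29: 70073 = 29·2416 + 9
31: 70073 = 31·2260 + 13
37: 70073 = 37·1893 + 32
41: 70073 = 41·1709 + 4
43: 70073 = 43·1629 + 26
47: 70073 = 47·1490 + 43
53: 70073 = 53·1322 + 7
59: 70073 = 59·1187 + 40
61: 70073 = 61·1148 + 45
67: 70073 = 67·1045 + 58
71: 70073 = 71·986 + 67
73: 70073 = 73·959 + 66
79: 70073 = 79·887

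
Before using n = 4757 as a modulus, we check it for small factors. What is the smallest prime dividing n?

67

4757 is odd.
Digit sum 23, not divisible by 3.
Ends in 7: not divisible by 5.
7: 4757 = 7·679 + 4
11: 4757 = 11·432 + 5
13: 4757 = 13·365 + 12
17: 4757 = 17·279 + 14
19: 4757 = 19·250 + 7
23: 4757 = 23·206 + 19
29: 4757 = 29·164 + 1
31: 4757 = 31·153 + 14
37: 4757 = 37·128 + 21
41: 4757 = 41·116 + 1
43: 4757 = 43·110 + 27
47: 4757 = 47·101 + 10
53: 4757 = 53·89 + 40
59: 4757 = 59·80 + 37
61: 4757 = 61·77 + 60
67: 4757 = 67·71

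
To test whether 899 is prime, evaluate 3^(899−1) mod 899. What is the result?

38

3^1 ≡ 3 (mod 899)
3^2 ≡ 3^2 = 9 ≡ 9 (mod 899)
3^4 ≡ 9^2 = 81 ≡ 81 (mod 899)
3^8 ≡ 81^2 = 6561 ≡ 268 (mod 899)
3^16 ≡ 268^2 = 71824 ≡ 803 (mod 899)
3^32 ≡ 803^2 = 644809 ≡ 226 (mod 899)
3^64 ≡ 226^2 = 51076 ≡ 732 (mod 899)
3^128 ≡ 732^2 = 535824 ≡ 20 (mod 899)
3^256 ≡ 20^2 = 400 ≡ 400 (mod 899)
3^512 ≡ 400^2 = 160000 ≡ 877 (mod 899)
898 = 512 + 256 + 128 + 2 in binary powers of 2.
So 3^898 ≡ 877 · 400 · 20 · 9 ≡ 38 (mod 899).
Since 38 ≠ 1, base 3 is a Fermat witness: 899 is composite.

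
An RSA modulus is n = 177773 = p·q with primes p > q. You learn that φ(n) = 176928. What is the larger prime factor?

457

φ(n) = (p−1)(q−1) = n − (p+q) + 1, so p + q = 177773 − 176928 + 1 = 846.
p and q are the roots of t² − 846t + 177773 = 0.
Discriminant: 846² − 4·177773 = 715716 − 711092 = 4624; √4624 = 68.
q = (846 − 68)/2 = 389, p = (846 + 68)/2 = 457.
Check: 389 · 457 = 177773.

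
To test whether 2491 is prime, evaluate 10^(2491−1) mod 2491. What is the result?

1391

10^1 ≡ 10 (mod 2491)
10^2 ≡ 10^2 = 100 ≡ 100 (mod 2491)
10^4 ≡ 100^2 = 10000 ≡ 36 (mod 2491)
10^8 ≡ 36^2 = 1296 ≡ 1296 (mod 2491)
10^16 ≡ 1296^2 = 1679616 ≡ 682 (mod 2491)
10^32 ≡ 682^2 = 465124 ≡ 1798 (mod 2491)
10^64 ≡ 1798^2 = 3232804 ≡ 1977 (mod 2491)
10^128 ≡ 1977^2 = 3908529 ≡ 150 (mod 2491)
10^256 ≡ 150^2 = 22500 ≡ 81 (mod 2491)
10^512 ≡ 81^2 = 6561 ≡ 1579 (mod 2491)
10^1024 ≡ 1579^2 = 2493241 ≡ 2241 (mod 2491)
10^2048 ≡ 2241^2 = 5022081 ≡ 225 (mod 2491)
2490 = 2048 + 256 + 128 + 32 + 16 + 8 + 2 in binary powers of 2.
So 10^2490 ≡ 225 · 81 · 150 · 1798 · 682 · 1296 · 100 ≡ 1391 (mod 2491).
Since 1391 ≠ 1, base 10 is a Fermat witness: 2491 is composite.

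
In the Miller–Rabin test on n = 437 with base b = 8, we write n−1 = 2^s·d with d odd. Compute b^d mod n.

141

437 − 1 = 436 = 2^2 · 109, so d = 109.
8^1 ≡ 8 (mod 437)
8^2 ≡ 8^2 = 64 ≡ 64 (mod 437)
8^4 ≡ 64^2 = 4096 ≡ 163 (mod 437)
8^8 ≡ 163^2 = 26569 ≡ 349 (mod 437)
8^16 ≡ 349^2 = 121801 ≡ 315 (mod 437)
8^32 ≡ 315^2 = 99225 ≡ 26 (mod 437)
8^64 ≡ 26^2 = 676 ≡ 239 (mod 437)
109 = 64 + 32 + 8 + 4 + 1 in binary powers of 2.
So 8^109 ≡ 239 · 26 · 349 · 163 · 8 ≡ 141 (mod 437).
Squaring chain: 141 → 216; never reaches −1, so base 8 is a Miller–Rabin witness that 437 is composite.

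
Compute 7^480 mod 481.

7^1 ≡ 7 (mod 481)
7^2 ≡ 7^2 = 49 ≡ 49 (mod 481)
7^4 ≡ 49^2 = 2401 ≡ 477 (mod 481)
7^8 ≡ 477^2 = 227529 ≡ 16 (mod 481)
7^16 ≡ 16^2 = 256 ≡ 256 (mod 481)
7^32 ≡ 256^2 = 65536 ≡ 120 (mod 481)
7^64 ≡ 120^2 = 14400 ≡ 451 (mod 481)
7^128 ≡ 451^2 = 203401 ≡ 419 (mod 481)
7^256 ≡ 419^2 = 175561 ≡ 477 (mod 481)
480 = 256 + 128 + 64 + 32 in binary powers of 2.
So 7^480 ≡ 477 · 419 · 451 · 120 ≡ 417 (mod 481).
Since 417 ≠ 1, base 7 is a Fermat witness: 481 is composite.

417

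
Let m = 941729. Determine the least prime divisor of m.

941729 is odd.
Digit sum 32, not divisible by 3.
Ends in 9: not divisible by 5.
7: 941729 = 7·134532 + 5
11: 941729 = 11·85611 + 8
13: 941729 = 13·72440 + 9
17: 941729 = 17·55395 + 14
19: 941729 = 19·49564 + 13
23: 941729 = 23·40944 + 17
29: 941729 = 29·32473 + 12
31: 941729 = 31·30378 + 11
37: 941729 = 37·25452 + 5
41: 941729 = 41·22969

41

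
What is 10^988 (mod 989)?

10^1 ≡ 10 (mod 989)
10^2 ≡ 10^2 = 100 ≡ 100 (mod 989)
10^4 ≡ 100^2 = 10000 ≡ 110 (mod 989)
10^8 ≡ 110^2 = 12100 ≡ 232 (mod 989)
10^16 ≡ 232^2 = 53824 ≡ 418 (mod 989)
10^32 ≡ 418^2 = 174724 ≡ 660 (mod 989)
10^64 ≡ 660^2 = 435600 ≡ 440 (mod 989)
10^128 ≡ 440^2 = 193600 ≡ 745 (mod 989)
10^256 ≡ 745^2 = 555025 ≡ 196 (mod 989)
10^512 ≡ 196^2 = 38416 ≡ 834 (mod 989)
988 = 512 + 256 + 128 + 64 + 16 + 8 + 4 in binary powers of 2.
So 10^988 ≡ 834 · 196 · 745 · 440 · 418 · 232 · 110 ≡ 440 (mod 989).
Since 440 ≠ 1, base 10 is a Fermat witness: 989 is composite.

440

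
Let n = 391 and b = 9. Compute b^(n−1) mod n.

9^1 ≡ 9 (mod 391)
9^2 ≡ 9^2 = 81 ≡ 81 (mod 391)
9^4 ≡ 81^2 = 6561 ≡ 305 (mod 391)
9^8 ≡ 305^2 = 93025 ≡ 358 (mod 391)
9^16 ≡ 358^2 = 128164 ≡ 307 (mod 391)
9^32 ≡ 307^2 = 94249 ≡ 18 (mod 391)
9^64 ≡ 18^2 = 324 ≡ 324 (mod 391)
9^128 ≡ 324^2 = 104976 ≡ 188 (mod 391)
9^256 ≡ 188^2 = 35344 ≡ 154 (mod 391)
390 = 256 + 128 + 4 + 2 in binary powers of 2.
So 9^390 ≡ 154 · 188 · 305 · 81 ≡ 123 (mod 391).
Since 123 ≠ 1, base 9 is a Fermat witness: 391 is composite.

123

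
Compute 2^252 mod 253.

81

2^1 ≡ 2 (mod 253)
2^2 ≡ 2^2 = 4 ≡ 4 (mod 253)
2^4 ≡ 4^2 = 16 ≡ 16 (mod 253)
2^8 ≡ 16^2 = 256 ≡ 3 (mod 253)
2^16 ≡ 3^2 = 9 ≡ 9 (mod 253)
2^32 ≡ 9^2 = 81 ≡ 81 (mod 253)
2^64 ≡ 81^2 = 6561 ≡ 236 (mod 253)
2^128 ≡ 236^2 = 55696 ≡ 36 (mod 253)
252 = 128 + 64 + 32 + 16 + 8 + 4 in binary powers of 2.
So 2^252 ≡ 36 · 236 · 81 · 9 · 3 · 16 ≡ 81 (mod 253).
Since 81 ≠ 1, base 2 is a Fermat witness: 253 is composite.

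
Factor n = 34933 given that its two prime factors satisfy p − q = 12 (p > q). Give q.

181

Since p = q + 12, we have 34933 = q(q + 12), so q² + 12q − 34933 = 0.
Discriminant: 12² + 4·34933 = 144 + 139732 = 139876; √139876 = 374.
q = (−12 + 374)/2 = 181, and p = q + 12 = 193.
Check: 181 · 193 = 34933.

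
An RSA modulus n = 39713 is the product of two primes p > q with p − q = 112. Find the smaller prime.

151

Since p = q + 112, we have 39713 = q(q + 112), so q² + 112q − 39713 = 0.
Discriminant: 112² + 4·39713 = 12544 + 158852 = 171396; √171396 = 414.
q = (−112 + 414)/2 = 151, and p = q + 112 = 263.
Check: 151 · 263 = 39713.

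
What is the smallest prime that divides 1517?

37

1517 is odd.
Digit sum 14, not divisible by 3.
Ends in 7: not divisible by 5.
7: 1517 = 7·216 + 5
11: 1517 = 11·137 + 10
13: 1517 = 13·116 + 9
17: 1517 = 17·89 + 4
19: 1517 = 19·79 + 16
23: 1517 = 23·65 + 22
29: 1517 = 29·52 + 9
31: 1517 = 31·48 + 29
37: 1517 = 37·41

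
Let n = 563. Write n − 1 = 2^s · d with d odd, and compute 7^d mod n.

563 − 1 = 562 = 2^1 · 281, so d = 281.
7^1 ≡ 7 (mod 563)
7^2 ≡ 7^2 = 49 ≡ 49 (mod 563)
7^4 ≡ 49^2 = 2401 ≡ 149 (mod 563)
7^8 ≡ 149^2 = 22201 ≡ 244 (mod 563)
7^16 ≡ 244^2 = 59536 ≡ 421 (mod 563)
7^32 ≡ 421^2 = 177241 ≡ 459 (mod 563)
7^64 ≡ 459^2 = 210681 ≡ 119 (mod 563)
7^128 ≡ 119^2 = 14161 ≡ 86 (mod 563)
7^256 ≡ 86^2 = 7396 ≡ 77 (mod 563)
281 = 256 + 16 + 8 + 1 in binary powers of 2.
So 7^281 ≡ 77 · 421 · 244 · 7 ≡ 1 (mod 563).
Since 7^d ≡ 1 (mod 563), base 7 does not prove 563 composite.

1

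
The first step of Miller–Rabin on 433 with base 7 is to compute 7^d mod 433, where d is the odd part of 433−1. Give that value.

433 − 1 = 432 = 2^4 · 27, so d = 27.
7^1 ≡ 7 (mod 433)
7^2 ≡ 7^2 = 49 ≡ 49 (mod 433)
7^4 ≡ 49^2 = 2401 ≡ 236 (mod 433)
7^8 ≡ 236^2 = 55696 ≡ 272 (mod 433)
7^16 ≡ 272^2 = 73984 ≡ 374 (mod 433)
27 = 16 + 8 + 2 + 1 in binary powers of 2.
So 7^27 ≡ 374 · 272 · 49 · 7 ≡ 265 (mod 433).
Squaring chain: 265 → 79 → 179 → 432; reaches −1, so base 7 does not prove 433 composite.

265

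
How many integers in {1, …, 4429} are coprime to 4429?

4284

Factor: 4429 = 43 · 103.
φ(4429) = (43−1) · (103−1) = 42 · 102 = 4284.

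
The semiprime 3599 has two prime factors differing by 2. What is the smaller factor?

Since p = q + 2, we have 3599 = q(q + 2), so q² + 2q − 3599 = 0.
Discriminant: 2² + 4·3599 = 4 + 14396 = 14400; √14400 = 120.
q = (−2 + 120)/2 = 59, and p = q + 2 = 61.
Check: 59 · 61 = 3599.

59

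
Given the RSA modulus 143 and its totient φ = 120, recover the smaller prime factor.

φ(n) = (p−1)(q−1) = n − (p+q) + 1, so p + q = 143 − 120 + 1 = 24.
p and q are the roots of t² − 24t + 143 = 0.
Discriminant: 24² − 4·143 = 576 − 572 = 4; √4 = 2.
q = (24 − 2)/2 = 11, p = (24 + 2)/2 = 13.
Check: 11 · 13 = 143.

11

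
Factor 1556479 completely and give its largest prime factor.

59

1556479 = 23 · 67673
67673 = 31 · 2183
2183 = 37 · 59
59 is prime.
So 1556479 = 23 · 31 · 37 · 59; the largest prime factor is 59.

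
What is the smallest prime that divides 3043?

17

3043 is odd.
Digit sum 10, not divisible by 3.
Ends in 3: not divisible by 5.
7: 3043 = 7·434 + 5
11: 3043 = 11·276 + 7
13: 3043 = 13·234 + 1
17: 3043 = 17·179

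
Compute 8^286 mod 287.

113

8^1 ≡ 8 (mod 287)
8^2 ≡ 8^2 = 64 ≡ 64 (mod 287)
8^4 ≡ 64^2 = 4096 ≡ 78 (mod 287)
8^8 ≡ 78^2 = 6084 ≡ 57 (mod 287)
8^16 ≡ 57^2 = 3249 ≡ 92 (mod 287)
8^32 ≡ 92^2 = 8464 ≡ 141 (mod 287)
8^64 ≡ 141^2 = 19881 ≡ 78 (mod 287)
8^128 ≡ 78^2 = 6084 ≡ 57 (mod 287)
8^256 ≡ 57^2 = 3249 ≡ 92 (mod 287)
286 = 256 + 16 + 8 + 4 + 2 in binary powers of 2.
So 8^286 ≡ 92 · 92 · 57 · 78 · 64 ≡ 113 (mod 287).
Since 113 ≠ 1, base 8 is a Fermat witness: 287 is composite.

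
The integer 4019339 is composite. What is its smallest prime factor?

4019339 is odd.
Digit sum 29, not divisible by 3.
Ends in 9: not divisible by 5.
7: 4019339 = 7·574191 + 2
11: 4019339 = 11·365394 + 5
13: 4019339 = 13·309179 + 12
17: 4019339 = 17·236431 + 12
19: 4019339 = 19·211544 + 3
23: 4019339 = 23·174753 + 20
29: 4019339 = 29·138597 + 26
31: 4019339 = 31·129656 + 3
37: 4019339 = 37·108630 + 29
41: 4019339 = 41·98032 + 27
43: 4019339 = 43·93473

43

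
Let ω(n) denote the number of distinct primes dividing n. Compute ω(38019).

4

38019 = 3 · 12673
12673 = 19 · 667
667 = 23 · 29
38019 = 3 · 19 · 23 · 29, which has 4 distinct prime factors.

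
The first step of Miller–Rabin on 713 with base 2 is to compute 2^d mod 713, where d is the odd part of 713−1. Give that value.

140

713 − 1 = 712 = 2^3 · 89, so d = 89.
2^1 ≡ 2 (mod 713)
2^2 ≡ 2^2 = 4 ≡ 4 (mod 713)
2^4 ≡ 4^2 = 16 ≡ 16 (mod 713)
2^8 ≡ 16^2 = 256 ≡ 256 (mod 713)
2^16 ≡ 256^2 = 65536 ≡ 653 (mod 713)
2^32 ≡ 653^2 = 426409 ≡ 35 (mod 713)
2^64 ≡ 35^2 = 1225 ≡ 512 (mod 713)
89 = 64 + 16 + 8 + 1 in binary powers of 2.
So 2^89 ≡ 512 · 653 · 256 · 2 ≡ 140 (mod 713).
Squaring chain: 140 → 349 → 591; never reaches −1, so base 2 is a Miller–Rabin witness that 713 is composite.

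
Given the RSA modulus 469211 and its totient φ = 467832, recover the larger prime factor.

773

φ(n) = (p−1)(q−1) = n − (p+q) + 1, so p + q = 469211 − 467832 + 1 = 1380.
p and q are the roots of t² − 1380t + 469211 = 0.
Discriminant: 1380² − 4·469211 = 1904400 − 1876844 = 27556; √27556 = 166.
q = (1380 − 166)/2 = 607, p = (1380 + 166)/2 = 773.
Check: 607 · 773 = 469211.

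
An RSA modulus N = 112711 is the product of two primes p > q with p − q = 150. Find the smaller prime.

269

Since p = q + 150, we have 112711 = q(q + 150), so q² + 150q − 112711 = 0.
Discriminant: 150² + 4·112711 = 22500 + 450844 = 473344; √473344 = 688.
q = (−150 + 688)/2 = 269, and p = q + 150 = 419.
Check: 269 · 419 = 112711.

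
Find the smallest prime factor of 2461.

23

2461 is odd.
Digit sum 13, not divisible by 3.
Ends in 1: not divisible by 5.
7: 2461 = 7·351 + 4
11: 2461 = 11·223 + 8
13: 2461 = 13·189 + 4
17: 2461 = 17·144 + 13
19: 2461 = 19·129 + 10
23: 2461 = 23·107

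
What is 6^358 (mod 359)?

1

6^1 ≡ 6 (mod 359)
6^2 ≡ 6^2 = 36 ≡ 36 (mod 359)
6^4 ≡ 36^2 = 1296 ≡ 219 (mod 359)
6^8 ≡ 219^2 = 47961 ≡ 214 (mod 359)
6^16 ≡ 214^2 = 45796 ≡ 203 (mod 359)
6^32 ≡ 203^2 = 41209 ≡ 283 (mod 359)
6^64 ≡ 283^2 = 80089 ≡ 32 (mod 359)
6^128 ≡ 32^2 = 1024 ≡ 306 (mod 359)
6^256 ≡ 306^2 = 93636 ≡ 296 (mod 359)
358 = 256 + 64 + 32 + 4 + 2 in binary powers of 2.
So 6^358 ≡ 296 · 32 · 283 · 219 · 36 ≡ 1 (mod 359).
Since the result is 1, base 6 gives no evidence that 359 is composite.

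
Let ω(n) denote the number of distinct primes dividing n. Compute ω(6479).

6479 = 11 · 589
589 = 19 · 31
6479 = 11 · 19 · 31, which has 3 distinct prime factors.

3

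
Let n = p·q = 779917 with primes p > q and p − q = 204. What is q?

Since p = q + 204, we have 779917 = q(q + 204), so q² + 204q − 779917 = 0.
Discriminant: 204² + 4·779917 = 41616 + 3119668 = 3161284; √3161284 = 1778.
q = (−204 + 1778)/2 = 787, and p = q + 204 = 991.
Check: 787 · 991 = 779917.

787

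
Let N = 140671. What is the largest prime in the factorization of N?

73

140671 = 41 · 3431
3431 = 47 · 73
73 is prime.
So 140671 = 41 · 47 · 73; the largest prime factor is 73.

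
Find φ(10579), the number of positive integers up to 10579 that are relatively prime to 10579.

Factor: 10579 = 71 · 149.
φ(10579) = (71−1) · (149−1) = 70 · 148 = 10360.

10360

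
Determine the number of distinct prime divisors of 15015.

15015 = 3 · 5005
5005 = 5 · 1001
1001 = 7 · 143
143 = 11 · 13
15015 = 3 · 5 · 7 · 11 · 13, which has 5 distinct prime factors.

5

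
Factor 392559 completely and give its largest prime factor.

97

392559 = 3 · 130853
130853 = 19 · 6887
6887 = 71 · 97
97 is prime.
So 392559 = 3 · 19 · 71 · 97; the largest prime factor is 97.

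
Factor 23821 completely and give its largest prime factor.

83

23821 = 7 · 3403
3403 = 41 · 83
83 is prime.
So 23821 = 7 · 41 · 83; the largest prime factor is 83.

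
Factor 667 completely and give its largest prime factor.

29

667 = 23 · 29
29 is prime.
So 667 = 23 · 29; the largest prime factor is 29.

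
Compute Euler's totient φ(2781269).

Factor: 2781269 = 113 · 151 · 163.
φ(2781269) = (113−1) · (151−1) · (163−1) = 112 · 150 · 162 = 2721600.

2721600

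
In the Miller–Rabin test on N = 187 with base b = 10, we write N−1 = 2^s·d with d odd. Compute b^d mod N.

164

187 − 1 = 186 = 2^1 · 93, so d = 93.
10^1 ≡ 10 (mod 187)
10^2 ≡ 10^2 = 100 ≡ 100 (mod 187)
10^4 ≡ 100^2 = 10000 ≡ 89 (mod 187)
10^8 ≡ 89^2 = 7921 ≡ 67 (mod 187)
10^16 ≡ 67^2 = 4489 ≡ 1 (mod 187)
10^32 ≡ 1^2 = 1 ≡ 1 (mod 187)
10^64 ≡ 1^2 = 1 ≡ 1 (mod 187)
93 = 64 + 16 + 8 + 4 + 1 in binary powers of 2.
So 10^93 ≡ 1 · 1 · 67 · 89 · 10 ≡ 164 (mod 187).
Squaring chain: 164; never reaches −1, so base 10 is a Miller–Rabin witness that 187 is composite.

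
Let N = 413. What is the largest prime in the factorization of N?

413 = 7 · 59
59 is prime.
So 413 = 7 · 59; the largest prime factor is 59.

59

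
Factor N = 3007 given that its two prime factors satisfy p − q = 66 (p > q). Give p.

Since p = q + 66, we have 3007 = q(q + 66), so q² + 66q − 3007 = 0.
Discriminant: 66² + 4·3007 = 4356 + 12028 = 16384; √16384 = 128.
q = (−66 + 128)/2 = 31, and p = q + 66 = 97.
Check: 31 · 97 = 3007.

97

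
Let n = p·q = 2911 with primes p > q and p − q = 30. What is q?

41

Since p = q + 30, we have 2911 = q(q + 30), so q² + 30q − 2911 = 0.
Discriminant: 30² + 4·2911 = 900 + 11644 = 12544; √12544 = 112.
q = (−30 + 112)/2 = 41, and p = q + 30 = 71.
Check: 41 · 71 = 2911.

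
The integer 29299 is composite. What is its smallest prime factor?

83

29299 is odd.
Digit sum 31, not divisible by 3.
Ends in 9: not divisible by 5.
7: 29299 = 7·4185 + 4
11: 29299 = 11·2663 + 6
13: 29299 = 13·2253 + 10
17: 29299 = 17·1723 + 8
19: 29299 = 19·1542 + 1
23: 29299 = 23·1273 + 20
29: 29299 = 29·1010 + 9
31: 29299 = 31·945 + 4
37: 29299 = 37·791 + 32
41: 29299 = 41·714 + 25
43: 29299 = 43·681 + 16
47: 29299 = 47·623 + 18
53: 29299 = 53·552 + 43
59: 29299 = 59·496 + 35
61: 29299 = 61·480 + 19
67: 29299 = 67·437 + 20
71: 29299 = 71·412 + 47
73: 29299 = 73·401 + 26
79: 29299 = 79·370 + 69
83: 29299 = 83·353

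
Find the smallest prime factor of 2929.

2929 is odd.
Digit sum 22, not divisible by 3.
Ends in 9: not divisible by 5.
7: 2929 = 7·418 + 3
11: 2929 = 11·266 + 3
13: 2929 = 13·225 + 4
17: 2929 = 17·172 + 5
19: 2929 = 19·154 + 3
23: 2929 = 23·127 + 8
29: 2929 = 29·101

29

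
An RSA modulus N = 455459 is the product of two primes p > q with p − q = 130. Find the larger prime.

Since p = q + 130, we have 455459 = q(q + 130), so q² + 130q − 455459 = 0.
Discriminant: 130² + 4·455459 = 16900 + 1821836 = 1838736; √1838736 = 1356.
q = (−130 + 1356)/2 = 613, and p = q + 130 = 743.
Check: 613 · 743 = 455459.

743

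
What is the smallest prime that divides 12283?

12283 is odd.
Digit sum 16, not divisible by 3.
Ends in 3: not divisible by 5.
7: 12283 = 7·1754 + 5
11: 12283 = 11·1116 + 7
13: 12283 = 13·944 + 11
17: 12283 = 17·722 + 9
19: 12283 = 19·646 + 9
23: 12283 = 23·534 + 1
29: 12283 = 29·423 + 16
31: 12283 = 31·396 + 7
37: 12283 = 37·331 + 36
41: 12283 = 41·299 + 24
43: 12283 = 43·285 + 28
47: 12283 = 47·261 + 16
53: 12283 = 53·231 + 40
59: 12283 = 59·208 + 11
61: 12283 = 61·201 + 22
67: 12283 = 67·183 + 22
71: 12283 = 71·173

71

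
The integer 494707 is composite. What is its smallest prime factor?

494707 is odd.
Digit sum 31, not divisible by 3.
Ends in 7: not divisible by 5.
7: 494707 = 7·70672 + 3
11: 494707 = 11·44973 + 4
13: 494707 = 13·38054 + 5
17: 494707 = 17·29100 + 7
19: 494707 = 19·26037 + 4
23: 494707 = 23·21509

23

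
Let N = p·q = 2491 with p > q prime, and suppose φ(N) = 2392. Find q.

φ(n) = (p−1)(q−1) = n − (p+q) + 1, so p + q = 2491 − 2392 + 1 = 100.
p and q are the roots of t² − 100t + 2491 = 0.
Discriminant: 100² − 4·2491 = 10000 − 9964 = 36; √36 = 6.
q = (100 − 6)/2 = 47, p = (100 + 6)/2 = 53.
Check: 47 · 53 = 2491.

47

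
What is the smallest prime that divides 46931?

46931 is odd.
Digit sum 23, not divisible by 3.
Ends in 1: not divisible by 5.
7: 46931 = 7·6704 + 3
11: 46931 = 11·4266 + 5
13: 46931 = 13·3610 + 1
17: 46931 = 17·2760 + 11
19: 46931 = 19·2470 + 1
23: 46931 = 23·2040 + 11
29: 46931 = 29·1618 + 9
31: 46931 = 31·1513 + 28
37: 46931 = 37·1268 + 15
41: 46931 = 41·1144 + 27
43: 46931 = 43·1091 + 18
47: 46931 = 47·998 + 25
53: 46931 = 53·885 + 26
59: 46931 = 59·795 + 26
61: 46931 = 61·769 + 22
67: 46931 = 67·700 + 31
71: 46931 = 71·661

71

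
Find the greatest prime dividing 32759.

32759 = 17 · 1927
1927 = 41 · 47
47 is prime.
So 32759 = 17 · 41 · 47; the largest prime factor is 47.

47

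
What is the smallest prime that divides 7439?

7439 is odd.
Digit sum 23, not divisible by 3.
Ends in 9: not divisible by 5.
7: 7439 = 7·1062 + 5
11: 7439 = 11·676 + 3
13: 7439 = 13·572 + 3
17: 7439 = 17·437 + 10
19: 7439 = 19·391 + 10
23: 7439 = 23·323 + 10
29: 7439 = 29·256 + 15
31: 7439 = 31·239 + 30
37: 7439 = 37·201 + 2
41: 7439 = 41·181 + 18
43: 7439 = 43·173

43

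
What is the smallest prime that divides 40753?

40753 is odd.
Digit sum 19, not divisible by 3.
Ends in 3: not divisible by 5.
7: 40753 = 7·5821 + 6
11: 40753 = 11·3704 + 9
13: 40753 = 13·3134 + 11
17: 40753 = 17·2397 + 4
19: 40753 = 19·2144 + 17
23: 40753 = 23·1771 + 20
29: 40753 = 29·1405 + 8
31: 40753 = 31·1314 + 19
37: 40753 = 37·1101 + 16
41: 40753 = 41·993 + 40
43: 40753 = 43·947 + 32
47: 40753 = 47·867 + 4
53: 40753 = 53·768 + 49
59: 40753 = 59·690 + 43
61: 40753 = 61·668 + 5
67: 40753 = 67·608 + 17
71: 40753 = 71·573 + 70
73: 40753 = 73·558 + 19
79: 40753 = 79·515 + 68
83: 40753 = 83·491

83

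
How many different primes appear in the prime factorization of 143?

2

143 = 11 · 13
143 = 11 · 13, which has 2 distinct prime factors.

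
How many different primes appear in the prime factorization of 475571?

3

475571 = 23^2 · 899
899 = 29 · 31
475571 = 23^2 · 29 · 31, which has 3 distinct prime factors.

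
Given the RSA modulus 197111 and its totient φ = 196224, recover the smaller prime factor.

439

φ(n) = (p−1)(q−1) = n − (p+q) + 1, so p + q = 197111 − 196224 + 1 = 888.
p and q are the roots of t² − 888t + 197111 = 0.
Discriminant: 888² − 4·197111 = 788544 − 788444 = 100; √100 = 10.
q = (888 − 10)/2 = 439, p = (888 + 10)/2 = 449.
Check: 439 · 449 = 197111.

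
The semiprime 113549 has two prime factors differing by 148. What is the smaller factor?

Since p = q + 148, we have 113549 = q(q + 148), so q² + 148q − 113549 = 0.
Discriminant: 148² + 4·113549 = 21904 + 454196 = 476100; √476100 = 690.
q = (−148 + 690)/2 = 271, and p = q + 148 = 419.
Check: 271 · 419 = 113549.

271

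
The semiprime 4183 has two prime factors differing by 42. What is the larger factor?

89

Since p = q + 42, we have 4183 = q(q + 42), so q² + 42q − 4183 = 0.
Discriminant: 42² + 4·4183 = 1764 + 16732 = 18496; √18496 = 136.
q = (−42 + 136)/2 = 47, and p = q + 42 = 89.
Check: 47 · 89 = 4183.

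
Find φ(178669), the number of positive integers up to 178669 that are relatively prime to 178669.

Factor: 178669 = 29 · 61 · 101.
φ(178669) = (29−1) · (61−1) · (101−1) = 28 · 60 · 100 = 168000.

168000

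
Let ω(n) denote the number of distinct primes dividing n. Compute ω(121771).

4

121771 = 13 · 9367
9367 = 17 · 551
551 = 19 · 29
121771 = 13 · 17 · 19 · 29, which has 4 distinct prime factors.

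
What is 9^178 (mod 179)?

1

9^1 ≡ 9 (mod 179)
9^2 ≡ 9^2 = 81 ≡ 81 (mod 179)
9^4 ≡ 81^2 = 6561 ≡ 117 (mod 179)
9^8 ≡ 117^2 = 13689 ≡ 85 (mod 179)
9^16 ≡ 85^2 = 7225 ≡ 65 (mod 179)
9^32 ≡ 65^2 = 4225 ≡ 108 (mod 179)
9^64 ≡ 108^2 = 11664 ≡ 29 (mod 179)
9^128 ≡ 29^2 = 841 ≡ 125 (mod 179)
178 = 128 + 32 + 16 + 2 in binary powers of 2.
So 9^178 ≡ 125 · 108 · 65 · 81 ≡ 1 (mod 179).
Since the result is 1, base 9 gives no evidence that 179 is composite.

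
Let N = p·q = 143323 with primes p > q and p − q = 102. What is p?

433

Since p = q + 102, we have 143323 = q(q + 102), so q² + 102q − 143323 = 0.
Discriminant: 102² + 4·143323 = 10404 + 573292 = 583696; √583696 = 764.
q = (−102 + 764)/2 = 331, and p = q + 102 = 433.
Check: 331 · 433 = 143323.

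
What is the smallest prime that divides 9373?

7

9373 is odd.
Digit sum 22, not divisible by 3.
Ends in 3: not divisible by 5.
7: 9373 = 7·1339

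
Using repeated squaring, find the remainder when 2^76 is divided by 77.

9

2^1 ≡ 2 (mod 77)
2^2 ≡ 2^2 = 4 ≡ 4 (mod 77)
2^4 ≡ 4^2 = 16 ≡ 16 (mod 77)
2^8 ≡ 16^2 = 256 ≡ 25 (mod 77)
2^16 ≡ 25^2 = 625 ≡ 9 (mod 77)
2^32 ≡ 9^2 = 81 ≡ 4 (mod 77)
2^64 ≡ 4^2 = 16 ≡ 16 (mod 77)
76 = 64 + 8 + 4 in binary powers of 2.
So 2^76 ≡ 16 · 25 · 16 ≡ 9 (mod 77).
Since 9 ≠ 1, base 2 is a Fermat witness: 77 is composite.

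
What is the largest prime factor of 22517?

22517 = 11 · 2047
2047 = 23 · 89
89 is prime.
So 22517 = 11 · 23 · 89; the largest prime factor is 89.

89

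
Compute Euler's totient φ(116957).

Factor: 116957 = 29 · 37 · 109.
φ(116957) = (29−1) · (37−1) · (109−1) = 28 · 36 · 108 = 108864.

108864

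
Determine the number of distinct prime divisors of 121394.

5

121394 = 2 · 60697
60697 = 7 · 8671
8671 = 13 · 667
667 = 23 · 29
121394 = 2 · 7 · 13 · 23 · 29, which has 5 distinct prime factors.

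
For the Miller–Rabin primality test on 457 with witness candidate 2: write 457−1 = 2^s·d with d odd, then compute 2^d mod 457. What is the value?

348

457 − 1 = 456 = 2^3 · 57, so d = 57.
2^1 ≡ 2 (mod 457)
2^2 ≡ 2^2 = 4 ≡ 4 (mod 457)
2^4 ≡ 4^2 = 16 ≡ 16 (mod 457)
2^8 ≡ 16^2 = 256 ≡ 256 (mod 457)
2^16 ≡ 256^2 = 65536 ≡ 185 (mod 457)
2^32 ≡ 185^2 = 34225 ≡ 407 (mod 457)
57 = 32 + 16 + 8 + 1 in binary powers of 2.
So 2^57 ≡ 407 · 185 · 256 · 2 ≡ 348 (mod 457).
Squaring chain: 348 → 456 → 1; reaches −1, so base 2 does not prove 457 composite.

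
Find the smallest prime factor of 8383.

83

8383 is odd.
Digit sum 22, not divisible by 3.
Ends in 3: not divisible by 5.
7: 8383 = 7·1197 + 4
11: 8383 = 11·762 + 1
13: 8383 = 13·644 + 11
17: 8383 = 17·493 + 2
19: 8383 = 19·441 + 4
23: 8383 = 23·364 + 11
29: 8383 = 29·289 + 2
31: 8383 = 31·270 + 13
37: 8383 = 37·226 + 21
41: 8383 = 41·204 + 19
43: 8383 = 43·194 + 41
47: 8383 = 47·178 + 17
53: 8383 = 53·158 + 9
59: 8383 = 59·142 + 5
61: 8383 = 61·137 + 26
67: 8383 = 67·125 + 8
71: 8383 = 71·118 + 5
73: 8383 = 73·114 + 61
79: 8383 = 79·106 + 9
83: 8383 = 83·101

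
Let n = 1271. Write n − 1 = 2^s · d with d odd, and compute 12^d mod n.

1080

1271 − 1 = 1270 = 2^1 · 635, so d = 635.
12^1 ≡ 12 (mod 1271)
12^2 ≡ 12^2 = 144 ≡ 144 (mod 1271)
12^4 ≡ 144^2 = 20736 ≡ 400 (mod 1271)
12^8 ≡ 400^2 = 160000 ≡ 1125 (mod 1271)
12^16 ≡ 1125^2 = 1265625 ≡ 980 (mod 1271)
12^32 ≡ 980^2 = 960400 ≡ 795 (mod 1271)
12^64 ≡ 795^2 = 632025 ≡ 338 (mod 1271)
12^128 ≡ 338^2 = 114244 ≡ 1125 (mod 1271)
12^256 ≡ 1125^2 = 1265625 ≡ 980 (mod 1271)
12^512 ≡ 980^2 = 960400 ≡ 795 (mod 1271)
635 = 512 + 64 + 32 + 16 + 8 + 2 + 1 in binary powers of 2.
So 12^635 ≡ 795 · 338 · 795 · 980 · 1125 · 144 · 12 ≡ 1080 (mod 1271).
Squaring chain: 1080; never reaches −1, so base 12 is a Miller–Rabin witness that 1271 is composite.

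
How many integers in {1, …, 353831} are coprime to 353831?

Factor: 353831 = 37 · 73 · 131.
φ(353831) = (37−1) · (73−1) · (131−1) = 36 · 72 · 130 = 336960.

336960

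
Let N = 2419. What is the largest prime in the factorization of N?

59

2419 = 41 · 59
59 is prime.
So 2419 = 41 · 59; the largest prime factor is 59.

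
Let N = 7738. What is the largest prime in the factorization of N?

7738 = 2 · 3869
3869 = 53 · 73
73 is prime.
So 7738 = 2 · 53 · 73; the largest prime factor is 73.

73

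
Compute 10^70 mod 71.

1

10^1 ≡ 10 (mod 71)
10^2 ≡ 10^2 = 100 ≡ 29 (mod 71)
10^4 ≡ 29^2 = 841 ≡ 60 (mod 71)
10^8 ≡ 60^2 = 3600 ≡ 50 (mod 71)
10^16 ≡ 50^2 = 2500 ≡ 15 (mod 71)
10^32 ≡ 15^2 = 225 ≡ 12 (mod 71)
10^64 ≡ 12^2 = 144 ≡ 2 (mod 71)
70 = 64 + 4 + 2 in binary powers of 2.
So 10^70 ≡ 2 · 60 · 29 ≡ 1 (mod 71).
Since the result is 1, base 10 gives no evidence that 71 is composite.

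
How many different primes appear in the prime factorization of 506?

3

506 = 2 · 253
253 = 11 · 23
506 = 2 · 11 · 23, which has 3 distinct prime factors.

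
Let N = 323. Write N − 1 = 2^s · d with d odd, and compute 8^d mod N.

323 − 1 = 322 = 2^1 · 161, so d = 161.
8^1 ≡ 8 (mod 323)
8^2 ≡ 8^2 = 64 ≡ 64 (mod 323)
8^4 ≡ 64^2 = 4096 ≡ 220 (mod 323)
8^8 ≡ 220^2 = 48400 ≡ 273 (mod 323)
8^16 ≡ 273^2 = 74529 ≡ 239 (mod 323)
8^32 ≡ 239^2 = 57121 ≡ 273 (mod 323)
8^64 ≡ 273^2 = 74529 ≡ 239 (mod 323)
8^128 ≡ 239^2 = 57121 ≡ 273 (mod 323)
161 = 128 + 32 + 1 in binary powers of 2.
So 8^161 ≡ 273 · 273 · 8 ≡ 297 (mod 323).
Squaring chain: 297; never reaches −1, so base 8 is a Miller–Rabin witness that 323 is composite.

297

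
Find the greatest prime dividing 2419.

59

2419 = 41 · 59
59 is prime.
So 2419 = 41 · 59; the largest prime factor is 59.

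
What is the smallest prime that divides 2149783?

59

2149783 is odd.
Digit sum 34, not divisible by 3.
Ends in 3: not divisible by 5.
7: 2149783 = 7·307111 + 6
11: 2149783 = 11·195434 + 9
13: 2149783 = 13·165367 + 12
17: 2149783 = 17·126457 + 14
19: 2149783 = 19·113146 + 9
23: 2149783 = 23·93468 + 19
29: 2149783 = 29·74130 + 13
31: 2149783 = 31·69347 + 26
37: 2149783 = 37·58102 + 9
41: 2149783 = 41·52433 + 30
43: 2149783 = 43·49994 + 41
47: 2149783 = 47·45740 + 3
53: 2149783 = 53·40561 + 50
59: 2149783 = 59·36437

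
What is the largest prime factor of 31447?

59

31447 = 13 · 2419
2419 = 41 · 59
59 is prime.
So 31447 = 13 · 41 · 59; the largest prime factor is 59.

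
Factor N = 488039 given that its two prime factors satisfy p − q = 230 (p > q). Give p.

Since p = q + 230, we have 488039 = q(q + 230), so q² + 230q − 488039 = 0.
Discriminant: 230² + 4·488039 = 52900 + 1952156 = 2005056; √2005056 = 1416.
q = (−230 + 1416)/2 = 593, and p = q + 230 = 823.
Check: 593 · 823 = 488039.

823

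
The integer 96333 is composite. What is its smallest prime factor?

96333 is odd.
Digit sum 24, divisible by 3.

3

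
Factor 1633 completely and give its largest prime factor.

1633 = 23 · 71
71 is prime.
So 1633 = 23 · 71; the largest prime factor is 71.

71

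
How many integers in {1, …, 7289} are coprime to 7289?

7056

Factor: 7289 = 37 · 197.
φ(7289) = (37−1) · (197−1) = 36 · 196 = 7056.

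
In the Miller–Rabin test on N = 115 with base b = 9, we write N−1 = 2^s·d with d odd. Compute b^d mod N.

115 − 1 = 114 = 2^1 · 57, so d = 57.
9^1 ≡ 9 (mod 115)
9^2 ≡ 9^2 = 81 ≡ 81 (mod 115)
9^4 ≡ 81^2 = 6561 ≡ 6 (mod 115)
9^8 ≡ 6^2 = 36 ≡ 36 (mod 115)
9^16 ≡ 36^2 = 1296 ≡ 31 (mod 115)
9^32 ≡ 31^2 = 961 ≡ 41 (mod 115)
57 = 32 + 16 + 8 + 1 in binary powers of 2.
So 9^57 ≡ 41 · 31 · 36 · 9 ≡ 104 (mod 115).
Squaring chain: 104; never reaches −1, so base 9 is a Miller–Rabin witness that 115 is composite.

104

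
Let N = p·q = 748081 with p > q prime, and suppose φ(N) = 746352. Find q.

φ(n) = (p−1)(q−1) = n − (p+q) + 1, so p + q = 748081 − 746352 + 1 = 1730.
p and q are the roots of t² − 1730t + 748081 = 0.
Discriminant: 1730² − 4·748081 = 2992900 − 2992324 = 576; √576 = 24.
q = (1730 − 24)/2 = 853, p = (1730 + 24)/2 = 877.
Check: 853 · 877 = 748081.

853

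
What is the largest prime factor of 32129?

89

32129 = 19 · 1691
1691 = 19 · 89
89 is prime.
So 32129 = 19^2 · 89; the largest prime factor is 89.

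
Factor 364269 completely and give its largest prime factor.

364269 = 3 · 121423
121423 = 29 · 4187
4187 = 53 · 79
79 is prime.
So 364269 = 3 · 29 · 53 · 79; the largest prime factor is 79.

79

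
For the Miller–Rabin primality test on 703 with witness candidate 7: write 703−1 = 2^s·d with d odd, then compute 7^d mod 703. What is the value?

1

703 − 1 = 702 = 2^1 · 351, so d = 351.
7^1 ≡ 7 (mod 703)
7^2 ≡ 7^2 = 49 ≡ 49 (mod 703)
7^4 ≡ 49^2 = 2401 ≡ 292 (mod 703)
7^8 ≡ 292^2 = 85264 ≡ 201 (mod 703)
7^16 ≡ 201^2 = 40401 ≡ 330 (mod 703)
7^32 ≡ 330^2 = 108900 ≡ 638 (mod 703)
7^64 ≡ 638^2 = 407044 ≡ 7 (mod 703)
7^128 ≡ 7^2 = 49 ≡ 49 (mod 703)
7^256 ≡ 49^2 = 2401 ≡ 292 (mod 703)
351 = 256 + 64 + 16 + 8 + 4 + 2 + 1 in binary powers of 2.
So 7^351 ≡ 292 · 7 · 330 · 201 · 292 · 49 · 7 ≡ 1 (mod 703).
Since 7^d ≡ 1 (mod 703), base 7 does not prove 703 composite.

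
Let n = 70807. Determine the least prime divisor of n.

11

70807 is odd.
Digit sum 22, not divisible by 3.
Ends in 7: not divisible by 5.
7: 70807 = 7·10115 + 2
11: 70807 = 11·6437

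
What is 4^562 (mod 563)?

4^1 ≡ 4 (mod 563)
4^2 ≡ 4^2 = 16 ≡ 16 (mod 563)
4^4 ≡ 16^2 = 256 ≡ 256 (mod 563)
4^8 ≡ 256^2 = 65536 ≡ 228 (mod 563)
4^16 ≡ 228^2 = 51984 ≡ 188 (mod 563)
4^32 ≡ 188^2 = 35344 ≡ 438 (mod 563)
4^64 ≡ 438^2 = 191844 ≡ 424 (mod 563)
4^128 ≡ 424^2 = 179776 ≡ 179 (mod 563)
4^256 ≡ 179^2 = 32041 ≡ 513 (mod 563)
4^512 ≡ 513^2 = 263169 ≡ 248 (mod 563)
562 = 512 + 32 + 16 + 2 in binary powers of 2.
So 4^562 ≡ 248 · 438 · 188 · 16 ≡ 1 (mod 563).
Since the result is 1, base 4 gives no evidence that 563 is composite.

1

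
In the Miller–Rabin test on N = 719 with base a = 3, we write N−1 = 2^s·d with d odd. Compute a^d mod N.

719 − 1 = 718 = 2^1 · 359, so d = 359.
3^1 ≡ 3 (mod 719)
3^2 ≡ 3^2 = 9 ≡ 9 (mod 719)
3^4 ≡ 9^2 = 81 ≡ 81 (mod 719)
3^8 ≡ 81^2 = 6561 ≡ 90 (mod 719)
3^16 ≡ 90^2 = 8100 ≡ 191 (mod 719)
3^32 ≡ 191^2 = 36481 ≡ 531 (mod 719)
3^64 ≡ 531^2 = 281961 ≡ 113 (mod 719)
3^128 ≡ 113^2 = 12769 ≡ 546 (mod 719)
3^256 ≡ 546^2 = 298116 ≡ 450 (mod 719)
359 = 256 + 64 + 32 + 4 + 2 + 1 in binary powers of 2.
So 3^359 ≡ 450 · 113 · 531 · 81 · 9 · 3 ≡ 1 (mod 719).
Since 3^d ≡ 1 (mod 719), base 3 does not prove 719 composite.

1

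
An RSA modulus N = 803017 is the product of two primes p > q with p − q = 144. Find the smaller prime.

827

Since p = q + 144, we have 803017 = q(q + 144), so q² + 144q − 803017 = 0.
Discriminant: 144² + 4·803017 = 20736 + 3212068 = 3232804; √3232804 = 1798.
q = (−144 + 1798)/2 = 827, and p = q + 144 = 971.
Check: 827 · 971 = 803017.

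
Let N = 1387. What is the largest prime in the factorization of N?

1387 = 19 · 73
73 is prime.
So 1387 = 19 · 73; the largest prime factor is 73.

73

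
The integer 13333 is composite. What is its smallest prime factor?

13333 is odd.
Digit sum 13, not divisible by 3.
Ends in 3: not divisible by 5.
7: 13333 = 7·1904 + 5
11: 13333 = 11·1212 + 1
13: 13333 = 13·1025 + 8
17: 13333 = 17·784 + 5
19: 13333 = 19·701 + 14
23: 13333 = 23·579 + 16
29: 13333 = 29·459 + 22
31: 13333 = 31·430 + 3
37: 13333 = 37·360 + 13
41: 13333 = 41·325 + 8
43: 13333 = 43·310 + 3
47: 13333 = 47·283 + 32
53: 13333 = 53·251 + 30
59: 13333 = 59·225 + 58
61: 13333 = 61·218 + 35
67: 13333 = 67·199

67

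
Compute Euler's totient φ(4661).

4524

Factor: 4661 = 59 · 79.
φ(4661) = (59−1) · (79−1) = 58 · 78 = 4524.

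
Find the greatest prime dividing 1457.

47

1457 = 31 · 47
47 is prime.
So 1457 = 31 · 47; the largest prime factor is 47.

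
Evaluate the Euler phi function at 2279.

Factor: 2279 = 43 · 53.
φ(2279) = (43−1) · (53−1) = 42 · 52 = 2184.

2184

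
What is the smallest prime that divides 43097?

71

43097 is odd.
Digit sum 23, not divisible by 3.
Ends in 7: not divisible by 5.
7: 43097 = 7·6156 + 5
11: 43097 = 11·3917 + 10
13: 43097 = 13·3315 + 2
17: 43097 = 17·2535 + 2
19: 43097 = 19·2268 + 5
23: 43097 = 23·1873 + 18
29: 43097 = 29·1486 + 3
31: 43097 = 31·1390 + 7
37: 43097 = 37·1164 + 29
41: 43097 = 41·1051 + 6
43: 43097 = 43·1002 + 11
47: 43097 = 47·916 + 45
53: 43097 = 53·813 + 8
59: 43097 = 59·730 + 27
61: 43097 = 61·706 + 31
67: 43097 = 67·643 + 16
71: 43097 = 71·607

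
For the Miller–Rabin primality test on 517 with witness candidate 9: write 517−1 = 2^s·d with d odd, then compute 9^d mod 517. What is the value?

478

517 − 1 = 516 = 2^2 · 129, so d = 129.
9^1 ≡ 9 (mod 517)
9^2 ≡ 9^2 = 81 ≡ 81 (mod 517)
9^4 ≡ 81^2 = 6561 ≡ 357 (mod 517)
9^8 ≡ 357^2 = 127449 ≡ 267 (mod 517)
9^16 ≡ 267^2 = 71289 ≡ 460 (mod 517)
9^32 ≡ 460^2 = 211600 ≡ 147 (mod 517)
9^64 ≡ 147^2 = 21609 ≡ 412 (mod 517)
9^128 ≡ 412^2 = 169744 ≡ 168 (mod 517)
129 = 128 + 1 in binary powers of 2.
So 9^129 ≡ 168 · 9 ≡ 478 (mod 517).
Squaring chain: 478 → 487; never reaches −1, so base 9 is a Miller–Rabin witness that 517 is composite.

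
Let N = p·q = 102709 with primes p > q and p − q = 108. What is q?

271

Since p = q + 108, we have 102709 = q(q + 108), so q² + 108q − 102709 = 0.
Discriminant: 108² + 4·102709 = 11664 + 410836 = 422500; √422500 = 650.
q = (−108 + 650)/2 = 271, and p = q + 108 = 379.
Check: 271 · 379 = 102709.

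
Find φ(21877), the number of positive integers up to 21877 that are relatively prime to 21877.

21580

Factor: 21877 = 131 · 167.
φ(21877) = (131−1) · (167−1) = 130 · 166 = 21580.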